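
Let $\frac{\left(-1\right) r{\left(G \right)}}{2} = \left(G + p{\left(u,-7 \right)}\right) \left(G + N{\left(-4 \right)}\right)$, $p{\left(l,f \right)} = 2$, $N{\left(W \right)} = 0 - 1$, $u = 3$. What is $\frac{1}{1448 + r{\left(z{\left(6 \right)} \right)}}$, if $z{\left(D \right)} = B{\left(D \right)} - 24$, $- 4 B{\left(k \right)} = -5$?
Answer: $\frac{8}{3699} \approx 0.0021627$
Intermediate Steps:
$N{\left(W \right)} = -1$ ($N{\left(W \right)} = 0 - 1 = -1$)
$B{\left(k \right)} = \frac{5}{4}$ ($B{\left(k \right)} = \left(- \frac{1}{4}\right) \left(-5\right) = \frac{5}{4}$)
$z{\left(D \right)} = - \frac{91}{4}$ ($z{\left(D \right)} = \frac{5}{4} - 24 = - \frac{91}{4}$)
$r{\left(G \right)} = - 2 \left(-1 + G\right) \left(2 + G\right)$ ($r{\left(G \right)} = - 2 \left(G + 2\right) \left(G - 1\right) = - 2 \left(2 + G\right) \left(-1 + G\right) = - 2 \left(-1 + G\right) \left(2 + G\right)$)
$\frac{1}{1448 + r{\left(z{\left(6 \right)} \right)}} = \frac{1}{1448 - \left(- \frac{99}{2} + \frac{8281}{8}\right)} = \frac{1}{1448 + \left(4 + \frac{91}{2} - \frac{8281}{8}\right)} = \frac{1}{1448 - \frac{7885}{8}} = \frac{1}{\frac{3699}{8}} = \frac{8}{3699}$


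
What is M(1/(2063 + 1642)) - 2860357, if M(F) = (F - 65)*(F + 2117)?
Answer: -41153091720389/13727025 ≈ -2.9980e+6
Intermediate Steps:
M(F) = (-65 + F)*(2117 + F)
M(1/(2063 + 1642)) - 2860357 = (-137605 + (1/(2063 + 1642))² + 2052/(2063 + 1642)) - 2860357 = (-137605 + (1/3705)² + 2052/3705) - 2860357 = (-137605 + (1/3705)² + 2052*(1/3705)) - 2860357 = (-137605 + 1/13727025 + 36/65) - 2860357 = -1888899672464/13727025 - 2860357 = -41153091720389/13727025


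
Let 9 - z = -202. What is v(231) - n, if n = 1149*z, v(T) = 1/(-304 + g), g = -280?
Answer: -141584377/584 ≈ -2.4244e+5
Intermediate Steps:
z = 211 (z = 9 - 1*(-202) = 9 + 202 = 211)
v(T) = -1/584 (v(T) = 1/(-304 - 280) = 1/(-584) = -1/584)
n = 242439 (n = 1149*211 = 242439)
v(231) - n = -1/584 - 1*242439 = -1/584 - 242439 = -141584377/584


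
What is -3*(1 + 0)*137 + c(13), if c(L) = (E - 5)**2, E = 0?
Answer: -386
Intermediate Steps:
c(L) = 25 (c(L) = (0 - 5)**2 = (-5)**2 = 25)
-3*(1 + 0)*137 + c(13) = -3*(1 + 0)*137 + 25 = -3*1*137 + 25 = -3*137 + 25 = -411 + 25 = -386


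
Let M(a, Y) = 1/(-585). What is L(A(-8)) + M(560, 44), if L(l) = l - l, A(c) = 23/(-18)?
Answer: -1/585 ≈ -0.0017094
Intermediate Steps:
A(c) = -23/18 (A(c) = 23*(-1/18) = -23/18)
M(a, Y) = -1/585
L(l) = 0
L(A(-8)) + M(560, 44) = 0 - 1/585 = -1/585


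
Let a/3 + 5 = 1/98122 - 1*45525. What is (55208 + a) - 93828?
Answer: -17191955617/98122 ≈ -1.7521e+5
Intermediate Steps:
a = -13402483977/98122 (a = -15 + 3*(1/98122 - 1*45525) = -15 + 3*(1/98122 - 45525) = -15 + 3*(-4467004049/98122) = -15 - 13401012147/98122 = -13402483977/98122 ≈ -1.3659e+5)
(55208 + a) - 93828 = (55208 - 13402483977/98122) - 93828 = -7985364601/98122 - 93828 = -17191955617/98122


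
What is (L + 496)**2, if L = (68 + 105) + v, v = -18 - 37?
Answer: 376996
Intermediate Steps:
v = -55
L = 118 (L = (68 + 105) - 55 = 173 - 55 = 118)
(L + 496)**2 = (118 + 496)**2 = 614**2 = 376996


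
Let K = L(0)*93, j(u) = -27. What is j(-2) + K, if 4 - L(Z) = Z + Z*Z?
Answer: 345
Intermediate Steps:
L(Z) = 4 - Z - Z**2 (L(Z) = 4 - (Z + Z*Z) = 4 - (Z + Z**2) = 4 + (-Z - Z**2) = 4 - Z - Z**2)
K = 372 (K = (4 - 1*0 - 1*0**2)*93 = (4 + 0 - 1*0)*93 = (4 + 0 + 0)*93 = 4*93 = 372)
j(-2) + K = -27 + 372 = 345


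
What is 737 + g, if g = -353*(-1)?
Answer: 1090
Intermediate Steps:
g = 353
737 + g = 737 + 353 = 1090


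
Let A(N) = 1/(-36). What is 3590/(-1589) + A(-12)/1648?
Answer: -212989109/94272192 ≈ -2.2593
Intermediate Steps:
A(N) = -1/36
3590/(-1589) + A(-12)/1648 = 3590/(-1589) - 1/36/1648 = 3590*(-1/1589) - 1/36*1/1648 = -3590/1589 - 1/59328 = -212989109/94272192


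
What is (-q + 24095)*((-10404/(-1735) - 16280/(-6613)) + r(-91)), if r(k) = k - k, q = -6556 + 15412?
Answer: 1478906121028/11473555 ≈ 1.2890e+5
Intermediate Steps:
q = 8856
r(k) = 0
(-q + 24095)*((-10404/(-1735) - 16280/(-6613)) + r(-91)) = (-1*8856 + 24095)*((-10404/(-1735) - 16280/(-6613)) + 0) = (-8856 + 24095)*((-10404*(-1/1735) - 16280*(-1/6613)) + 0) = 15239*((10404/1735 + 16280/6613) + 0) = 15239*(97047452/11473555 + 0) = 15239*(97047452/11473555) = 1478906121028/11473555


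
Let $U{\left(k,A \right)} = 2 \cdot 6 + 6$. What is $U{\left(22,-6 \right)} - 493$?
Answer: $-475$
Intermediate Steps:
$U{\left(k,A \right)} = 18$ ($U{\left(k,A \right)} = 12 + 6 = 18$)
$U{\left(22,-6 \right)} - 493 = 18 - 493 = -475$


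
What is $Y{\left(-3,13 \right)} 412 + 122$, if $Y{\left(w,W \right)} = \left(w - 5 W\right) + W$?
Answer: $-22538$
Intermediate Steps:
$Y{\left(w,W \right)} = w - 4 W$
$Y{\left(-3,13 \right)} 412 + 122 = \left(-3 - 52\right) 412 + 122 = \left(-55\right) 412 + 122 = -22660 + 122 = -22538$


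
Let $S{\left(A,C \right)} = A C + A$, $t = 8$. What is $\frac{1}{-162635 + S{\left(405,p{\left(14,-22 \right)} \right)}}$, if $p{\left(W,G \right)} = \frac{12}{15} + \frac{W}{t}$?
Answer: $- \frac{4}{644789} \approx -6.2036 \cdot 10^{-6}$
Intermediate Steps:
$p{\left(W,G \right)} = \frac{4}{5} + \frac{W}{8}$ ($p{\left(W,G \right)} = \frac{12}{15} + \frac{W}{8} = 12 \cdot \frac{1}{15} + W \frac{1}{8} = \frac{4}{5} + \frac{W}{8}$)
$S{\left(A,C \right)} = A + A C$
$\frac{1}{-162635 + S{\left(405,p{\left(14,-22 \right)} \right)}} = \frac{1}{-162635 + 405 \left(1 + \left(\frac{4}{5} + \frac{1}{8} \cdot 14\right)\right)} = \frac{1}{-162635 + 405 \left(1 + \left(\frac{4}{5} + \frac{7}{4}\right)\right)} = \frac{1}{-162635 + 405 \left(1 + \frac{51}{20}\right)} = \frac{1}{-162635 + 405 \cdot \frac{71}{20}} = \frac{1}{-162635 + \frac{5751}{4}} = \frac{1}{- \frac{644789}{4}} = - \frac{4}{644789}$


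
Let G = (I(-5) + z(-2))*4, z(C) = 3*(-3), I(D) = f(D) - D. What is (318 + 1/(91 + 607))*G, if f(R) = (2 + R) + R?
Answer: -5327160/349 ≈ -15264.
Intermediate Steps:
f(R) = 2 + 2*R
I(D) = 2 + D (I(D) = (2 + 2*D) - D = 2 + D)
z(C) = -9
G = -48 (G = ((2 - 5) - 9)*4 = (-3 - 9)*4 = -12*4 = -48)
(318 + 1/(91 + 607))*G = (318 + 1/(91 + 607))*(-48) = (318 + 1/698)*(-48) = (221965/698)*(-48) = -5327160/349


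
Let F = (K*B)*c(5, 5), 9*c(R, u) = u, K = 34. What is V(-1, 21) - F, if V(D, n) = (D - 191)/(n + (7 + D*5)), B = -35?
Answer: 135122/207 ≈ 652.76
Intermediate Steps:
c(R, u) = u/9
V(D, n) = (-191 + D)/(7 + n + 5*D) (V(D, n) = (-191 + D)/(n + (7 + 5*D)) = (-191 + D)/(7 + n + 5*D))
F = -5950/9 (F = (34*(-35))*((⅑)*5) = -1190*5/9 = -5950/9 ≈ -661.11)
V(-1, 21) - F = (-191 - 1)/(7 + 21 + 5*(-1)) - 1*(-5950/9) = -192/(7 + 21 - 5) + 5950/9 = -192/23 + 5950/9 = 135122/207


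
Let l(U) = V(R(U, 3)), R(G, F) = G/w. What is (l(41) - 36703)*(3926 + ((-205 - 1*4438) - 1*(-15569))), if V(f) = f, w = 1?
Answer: -544504024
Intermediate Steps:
R(G, F) = G (R(G, F) = G/1 = G*1 = G)
l(U) = U
(l(41) - 36703)*(3926 + ((-205 - 1*4438) - 1*(-15569))) = (41 - 36703)*(3926 + ((-205 - 1*4438) - 1*(-15569))) = -36662*(3926 + ((-205 - 4438) + 15569)) = -36662*(3926 + (-4643 + 15569)) = -36662*(3926 + 10926) = -36662*14852 = -544504024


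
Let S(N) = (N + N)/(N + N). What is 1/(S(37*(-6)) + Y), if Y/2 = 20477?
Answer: 1/40955 ≈ 2.4417e-5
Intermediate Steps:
Y = 40954 (Y = 2*20477 = 40954)
S(N) = 1 (S(N) = (2*N)/((2*N)) = (2*N)*(1/(2*N)) = 1)
1/(S(37*(-6)) + Y) = 1/(1 + 40954) = 1/40955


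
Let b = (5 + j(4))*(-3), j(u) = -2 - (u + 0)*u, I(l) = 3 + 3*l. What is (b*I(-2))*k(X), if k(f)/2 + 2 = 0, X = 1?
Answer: 468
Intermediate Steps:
j(u) = -2 - u² (j(u) = -2 - u*u = -2 - u²)
k(f) = -4 (k(f) = -4 + 2*0 = -4 + 0 = -4)
b = 39 (b = (5 + (-2 - 1*4²))*(-3) = (5 + (-2 - 1*16))*(-3) = (5 + (-2 - 16))*(-3) = (5 - 18)*(-3) = -13*(-3) = 39)
(b*I(-2))*k(X) = (39*(3 + 3*(-2)))*(-4) = (39*(3 - 6))*(-4) = (39*(-3))*(-4) = -117*(-4) = 468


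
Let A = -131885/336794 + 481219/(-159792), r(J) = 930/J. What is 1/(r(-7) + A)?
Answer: -188359453968/25665909323641 ≈ -0.0073389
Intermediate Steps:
A = -91572919903/26908493424 (A = -131885*1/336794 + 481219*(-1/159792) = -131885/336794 - 481219/159792 = -91572919903/26908493424 ≈ -3.4031)
1/(r(-7) + A) = 1/(930/(-7) - 91572919903/26908493424) = 1/(930*(-⅐) - 91572919903/26908493424) = 1/(-930/7 - 91572919903/26908493424) = 1/(-25665909323641/188359453968) = -188359453968/25665909323641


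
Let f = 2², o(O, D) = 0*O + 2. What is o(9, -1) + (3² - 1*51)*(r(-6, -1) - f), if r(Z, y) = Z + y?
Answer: 464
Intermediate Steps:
o(O, D) = 2 (o(O, D) = 0 + 2 = 2)
f = 4
o(9, -1) + (3² - 1*51)*(r(-6, -1) - f) = 2 + (3² - 1*51)*((-6 - 1) - 1*4) = 2 + (9 - 51)*(-7 - 4) = 2 - 42*(-11) = 2 + 462 = 464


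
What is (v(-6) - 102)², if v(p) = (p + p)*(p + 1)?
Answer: 1764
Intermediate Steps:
v(p) = 2*p*(1 + p) (v(p) = (2*p)*(1 + p) = 2*p*(1 + p))
(v(-6) - 102)² = (2*(-6)*(1 - 6) - 102)² = (2*(-6)*(-5) - 102)² = (60 - 102)² = (-42)² = 1764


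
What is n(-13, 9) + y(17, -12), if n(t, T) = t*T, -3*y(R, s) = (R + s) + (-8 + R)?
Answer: -365/3 ≈ -121.67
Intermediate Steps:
y(R, s) = 8/3 - 2*R/3 - s/3 (y(R, s) = -((R + s) + (-8 + R))/3 = -(-8 + s + 2*R)/3 = 8/3 - 2*R/3 - s/3)
n(t, T) = T*t
n(-13, 9) + y(17, -12) = 9*(-13) + (8/3 - ⅔*17 - ⅓*(-12)) = -117 + (8/3 - 34/3 + 4) = -117 - 14/3 = -365/3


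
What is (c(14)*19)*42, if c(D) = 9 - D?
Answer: -3990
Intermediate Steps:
(c(14)*19)*42 = ((9 - 1*14)*19)*42 = ((9 - 14)*19)*42 = -5*19*42 = -95*42 = -3990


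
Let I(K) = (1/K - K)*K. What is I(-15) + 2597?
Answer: 2373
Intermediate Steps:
I(K) = K*(1/K - K)
I(-15) + 2597 = (1 - 1*(-15)²) + 2597 = (1 - 1*225) + 2597 = (1 - 225) + 2597 = -224 + 2597 = 2373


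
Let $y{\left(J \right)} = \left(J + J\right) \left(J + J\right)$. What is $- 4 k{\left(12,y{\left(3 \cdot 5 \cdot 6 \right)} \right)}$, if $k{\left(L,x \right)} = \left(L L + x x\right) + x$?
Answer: $-4199170176$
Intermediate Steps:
$y{\left(J \right)} = 4 J^{2}$ ($y{\left(J \right)} = 2 J 2 J = 4 J^{2}$)
$k{\left(L,x \right)} = x + L^{2} + x^{2}$ ($k{\left(L,x \right)} = \left(L^{2} + x^{2}\right) + x = x + L^{2} + x^{2}$)
$- 4 k{\left(12,y{\left(3 \cdot 5 \cdot 6 \right)} \right)} = - 4 \left(4 \left(3 \cdot 5 \cdot 6\right)^{2} + 12^{2} + \left(4 \left(3 \cdot 5 \cdot 6\right)^{2}\right)^{2}\right) = - 4 \left(4 \left(15 \cdot 6\right)^{2} + 144 + \left(4 \left(15 \cdot 6\right)^{2}\right)^{2}\right) = - 4 \left(4 \cdot 90^{2} + 144 + \left(4 \cdot 90^{2}\right)^{2}\right) = - 4 \left(4 \cdot 8100 + 144 + \left(4 \cdot 8100\right)^{2}\right) = - 4 \left(32400 + 144 + 32400^{2}\right) = - 4 \left(32400 + 144 + 1049760000\right) = \left(-4\right) 1049792544 = -4199170176$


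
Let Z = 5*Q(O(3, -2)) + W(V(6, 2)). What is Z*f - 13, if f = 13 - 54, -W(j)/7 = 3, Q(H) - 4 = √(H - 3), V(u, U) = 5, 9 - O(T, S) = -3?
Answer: -587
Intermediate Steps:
O(T, S) = 12 (O(T, S) = 9 - 1*(-3) = 9 + 3 = 12)
Q(H) = 4 + √(-3 + H) (Q(H) = 4 + √(H - 3) = 4 + √(-3 + H))
W(j) = -21 (W(j) = -7*3 = -21)
f = -41
Z = 14 (Z = 5*(4 + √(-3 + 12)) - 21 = 5*(4 + √9) - 21 = 5*(4 + 3) - 21 = 5*7 - 21 = 35 - 21 = 14)
Z*f - 13 = 14*(-41) - 13 = -574 - 13 = -587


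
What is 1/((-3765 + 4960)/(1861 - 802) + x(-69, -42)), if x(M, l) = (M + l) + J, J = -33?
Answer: -1059/151301 ≈ -0.0069993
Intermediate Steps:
x(M, l) = -33 + M + l (x(M, l) = (M + l) - 33 = -33 + M + l)
1/((-3765 + 4960)/(1861 - 802) + x(-69, -42)) = 1/((-3765 + 4960)/(1861 - 802) + (-33 - 69 - 42)) = 1/(1195/1059 - 144) = 1/(-151301/1059) = -1059/151301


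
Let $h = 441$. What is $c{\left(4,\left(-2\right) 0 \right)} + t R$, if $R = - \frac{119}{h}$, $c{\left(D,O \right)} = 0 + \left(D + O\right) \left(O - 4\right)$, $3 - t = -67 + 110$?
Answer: $- \frac{328}{63} \approx -5.2064$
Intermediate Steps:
$t = -40$ ($t = 3 - \left(-67 + 110\right) = 3 - 43 = -40$)
$c{\left(D,O \right)} = \left(-4 + O\right) \left(D + O\right)$ ($c{\left(D,O \right)} = 0 + \left(D + O\right) \left(-4 + O\right) = 0 + \left(-4 + O\right) \left(D + O\right) = \left(-4 + O\right) \left(D + O\right)$)
$R = - \frac{17}{63}$ ($R = - \frac{119}{441} = \left(-119\right) \frac{1}{441} = - \frac{17}{63} \approx -0.26984$)
$c{\left(4,\left(-2\right) 0 \right)} + t R = \left(\left(\left(-2\right) 0\right)^{2} - 16 - 4 \left(\left(-2\right) 0\right) + 4 \left(\left(-2\right) 0\right)\right) - - \frac{680}{63} = \left(0^{2} - 16 - 0 + 4 \cdot 0\right) + \frac{680}{63} = \left(0 - 16 + 0 + 0\right) + \frac{680}{63} = -16 + \frac{680}{63} = - \frac{328}{63}$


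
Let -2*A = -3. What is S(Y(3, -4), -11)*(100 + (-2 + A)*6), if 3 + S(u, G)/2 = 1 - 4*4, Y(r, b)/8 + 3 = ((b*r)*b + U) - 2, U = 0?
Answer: -3492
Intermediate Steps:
A = 3/2 (A = -½*(-3) = 3/2 ≈ 1.5000)
Y(r, b) = -40 + 8*r*b² (Y(r, b) = -24 + 8*(((b*r)*b + 0) - 2) = -24 + 8*((r*b² + 0) - 2) = -24 + 8*(r*b² - 2) = -24 + 8*(-2 + r*b²) = -24 + (-16 + 8*r*b²) = -40 + 8*r*b²)
S(u, G) = -36 (S(u, G) = -6 + 2*(1 - 4*4) = -6 + 2*(1 - 16) = -6 + 2*(-15) = -6 - 30 = -36)
S(Y(3, -4), -11)*(100 + (-2 + A)*6) = -36*(100 + (-2 + 3/2)*6) = -36*(100 - ½*6) = -36*(100 - 3) = -36*97 = -3492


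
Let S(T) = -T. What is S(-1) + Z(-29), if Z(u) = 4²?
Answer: 17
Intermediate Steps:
Z(u) = 16
S(-1) + Z(-29) = -1*(-1) + 16 = 1 + 16 = 17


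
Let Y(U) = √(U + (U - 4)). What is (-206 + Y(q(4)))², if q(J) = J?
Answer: 41616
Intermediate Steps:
Y(U) = √(-4 + 2*U) (Y(U) = √(U + (-4 + U)) = √(-4 + 2*U))
(-206 + Y(q(4)))² = (-206 + √(-4 + 2*4))² = (-206 + √(-4 + 8))² = (-206 + √4)² = (-206 + 2)² = (-204)² = 41616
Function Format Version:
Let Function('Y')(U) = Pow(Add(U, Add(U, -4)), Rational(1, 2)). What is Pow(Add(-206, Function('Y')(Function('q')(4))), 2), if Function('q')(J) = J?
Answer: 41616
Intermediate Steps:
Function('Y')(U) = Pow(Add(-4, Mul(2, U)), Rational(1, 2)) (Function('Y')(U) = Pow(Add(U, Add(-4, U)), Rational(1, 2)) = Pow(Add(-4, Mul(2, U)), Rational(1, 2)))
Pow(Add(-206, Function('Y')(Function('q')(4))), 2) = Pow(Add(-206, Pow(Add(-4, Mul(2, 4)), Rational(1, 2))), 2) = Pow(Add(-206, Pow(Add(-4, 8), Rational(1, 2))), 2) = Pow(Add(-206, Pow(4, Rational(1, 2))), 2) = Pow(Add(-206, 2), 2) = Pow(-204, 2) = 41616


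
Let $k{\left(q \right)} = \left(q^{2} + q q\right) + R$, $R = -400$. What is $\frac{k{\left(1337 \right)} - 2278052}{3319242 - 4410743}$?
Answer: $- \frac{1296686}{1091501} \approx -1.188$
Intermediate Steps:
$k{\left(q \right)} = -400 + 2 q^{2}$ ($k{\left(q \right)} = \left(q^{2} + q q\right) - 400 = \left(q^{2} + q^{2}\right) - 400 = 2 q^{2} - 400 = -400 + 2 q^{2}$)
$\frac{k{\left(1337 \right)} - 2278052}{3319242 - 4410743} = \frac{\left(-400 + 2 \cdot 1337^{2}\right) - 2278052}{3319242 - 4410743} = \frac{\left(-400 + 2 \cdot 1787569\right) - 2278052}{-1091501} = \left(\left(-400 + 3575138\right) - 2278052\right) \left(- \frac{1}{1091501}\right) = \left(3574738 - 2278052\right) \left(- \frac{1}{1091501}\right) = 1296686 \left(- \frac{1}{1091501}\right) = - \frac{1296686}{1091501}$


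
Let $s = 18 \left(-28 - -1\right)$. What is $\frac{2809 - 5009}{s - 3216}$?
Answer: $\frac{1100}{1851} \approx 0.59427$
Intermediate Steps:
$s = -486$ ($s = 18 \left(-28 + \left(-3 + 4\right)\right) = 18 \left(-28 + 1\right) = 18 \left(-27\right) = -486$)
$\frac{2809 - 5009}{s - 3216} = \frac{2809 - 5009}{-486 - 3216} = - \frac{2200}{-3702} = \left(-2200\right) \left(- \frac{1}{3702}\right) = \frac{1100}{1851}$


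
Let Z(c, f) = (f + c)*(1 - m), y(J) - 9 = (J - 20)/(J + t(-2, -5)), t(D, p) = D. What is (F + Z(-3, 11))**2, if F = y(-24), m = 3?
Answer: 4761/169 ≈ 28.172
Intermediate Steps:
y(J) = 9 + (-20 + J)/(-2 + J) (y(J) = 9 + (J - 20)/(J - 2) = 9 + (-20 + J)/(-2 + J))
F = 139/13 (F = 2*(-19 + 5*(-24))/(-2 - 24) = 2*(-19 - 120)/(-26) = 2*(-1/26)*(-139) = 139/13 ≈ 10.692)
Z(c, f) = -2*c - 2*f (Z(c, f) = (f + c)*(1 - 1*3) = (c + f)*(1 - 3) = (c + f)*(-2) = -2*c - 2*f)
(F + Z(-3, 11))**2 = (139/13 + (-2*(-3) - 2*11))**2 = (139/13 + (6 - 22))**2 = (139/13 - 16)**2 = (-69/13)**2 = 4761/169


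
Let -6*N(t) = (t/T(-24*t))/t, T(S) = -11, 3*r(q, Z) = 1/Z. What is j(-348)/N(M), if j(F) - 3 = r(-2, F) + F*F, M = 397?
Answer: 1390792777/174 ≈ 7.9931e+6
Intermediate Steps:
r(q, Z) = 1/(3*Z)
j(F) = 3 + F² + 1/(3*F) (j(F) = 3 + (1/(3*F) + F*F) = 3 + (1/(3*F) + F²) = 3 + (F² + 1/(3*F)) = 3 + F² + 1/(3*F))
N(t) = 1/66 (N(t) = -t/(-11)/(6*t) = -t*(-1/11)/(6*t) = -(-t/11)/(6*t) = -⅙*(-1/11) = 1/66)
j(-348)/N(M) = (3 + (-348)² + (⅓)/(-348))/(1/66) = (3 + 121104 + (⅓)*(-1/348))*66 = (3 + 121104 - 1/1044)*66 = (126435707/1044)*66 = 1390792777/174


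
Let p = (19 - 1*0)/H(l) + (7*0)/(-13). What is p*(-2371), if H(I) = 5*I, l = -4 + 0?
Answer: 45049/20 ≈ 2252.4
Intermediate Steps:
l = -4
p = -19/20 (p = (19 - 1*0)/((5*(-4))) + (7*0)/(-13) = (19 + 0)/(-20) + 0*(-1/13) = 19*(-1/20) + 0 = -19/20 + 0 = -19/20 ≈ -0.95000)
p*(-2371) = -19/20*(-2371) = 45049/20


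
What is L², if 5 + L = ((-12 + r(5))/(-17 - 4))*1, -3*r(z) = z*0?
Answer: 961/49 ≈ 19.612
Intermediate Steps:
r(z) = 0 (r(z) = -z*0/3 = -⅓*0 = 0)
L = -31/7 (L = -5 + ((-12 + 0)/(-17 - 4))*1 = -5 - 12/(-21)*1 = -5 - 12*(-1/21)*1 = -5 + (4/7)*1 = -5 + 4/7 = -31/7 ≈ -4.4286)
L² = (-31/7)² = 961/49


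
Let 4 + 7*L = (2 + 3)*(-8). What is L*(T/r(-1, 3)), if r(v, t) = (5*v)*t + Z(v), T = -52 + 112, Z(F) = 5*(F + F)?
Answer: 528/35 ≈ 15.086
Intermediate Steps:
Z(F) = 10*F (Z(F) = 5*(2*F) = 10*F)
T = 60
r(v, t) = 10*v + 5*t*v (r(v, t) = (5*v)*t + 10*v = 5*t*v + 10*v = 10*v + 5*t*v)
L = -44/7 (L = -4/7 + ((2 + 3)*(-8))/7 = -4/7 + (5*(-8))/7 = -4/7 + (⅐)*(-40) = -4/7 - 40/7 = -44/7 ≈ -6.2857)
L*(T/r(-1, 3)) = -2640/(7*(5*(-1)*(2 + 3))) = -2640/(7*(5*(-1)*5)) = -2640/(7*(-25)) = -2640*(-1)/(7*25) = -44/7*(-12/5) = 528/35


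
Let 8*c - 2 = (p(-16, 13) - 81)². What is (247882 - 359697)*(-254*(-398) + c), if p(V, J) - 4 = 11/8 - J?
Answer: -5843665802095/512 ≈ -1.1413e+10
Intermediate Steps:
p(V, J) = 43/8 - J (p(V, J) = 4 + (11/8 - J) = 43/8 - J)
c = 502809/512 (c = ¼ + ((43/8 - 1*13) - 81)²/8 = ¼ + ((43/8 - 13) - 81)²/8 = ¼ + (-61/8 - 81)²/8 = ¼ + (-709/8)²/8 = ¼ + (⅛)*(502681/64) = ¼ + 502681/512 = 502809/512 ≈ 982.05)
(247882 - 359697)*(-254*(-398) + c) = (247882 - 359697)*(-254*(-398) + 502809/512) = -111815*(101092 + 502809/512) = -111815*52261913/512 = -5843665802095/512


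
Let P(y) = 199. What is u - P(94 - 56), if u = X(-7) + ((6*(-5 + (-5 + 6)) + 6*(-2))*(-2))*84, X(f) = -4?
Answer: 5845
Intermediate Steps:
u = 6044 (u = -4 + ((6*(-5 + (-5 + 6)) + 6*(-2))*(-2))*84 = -4 + ((6*(-5 + 1) - 12)*(-2))*84 = -4 + ((6*(-4) - 12)*(-2))*84 = -4 + ((-24 - 12)*(-2))*84 = -4 - 36*(-2)*84 = -4 + 72*84 = -4 + 6048 = 6044)
u - P(94 - 56) = 6044 - 1*199 = 6044 - 199 = 5845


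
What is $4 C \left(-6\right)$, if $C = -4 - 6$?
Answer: $240$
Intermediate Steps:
$C = -10$ ($C = -4 - 6 = -10$)
$4 C \left(-6\right) = 4 \left(-10\right) \left(-6\right) = \left(-40\right) \left(-6\right) = 240$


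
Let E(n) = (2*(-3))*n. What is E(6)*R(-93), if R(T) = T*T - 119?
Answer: -307080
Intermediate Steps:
R(T) = -119 + T² (R(T) = T² - 119 = -119 + T²)
E(n) = -6*n
E(6)*R(-93) = (-6*6)*(-119 + (-93)²) = -36*(-119 + 8649) = -36*8530 = -307080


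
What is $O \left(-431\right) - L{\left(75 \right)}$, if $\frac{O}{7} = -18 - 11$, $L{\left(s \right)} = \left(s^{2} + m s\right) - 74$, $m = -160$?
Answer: $93942$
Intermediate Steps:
$L{\left(s \right)} = -74 + s^{2} - 160 s$ ($L{\left(s \right)} = \left(s^{2} - 160 s\right) - 74 = -74 + s^{2} - 160 s$)
$O = -203$ ($O = 7 \left(-18 - 11\right) = 7 \left(-29\right) = -203$)
$O \left(-431\right) - L{\left(75 \right)} = \left(-203\right) \left(-431\right) - \left(-74 + 75^{2} - 12000\right) = 87493 - \left(-74 + 5625 - 12000\right) = 87493 - -6449 = 87493 + 6449 = 93942$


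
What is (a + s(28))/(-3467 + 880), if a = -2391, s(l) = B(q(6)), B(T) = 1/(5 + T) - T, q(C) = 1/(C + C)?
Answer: 1750129/1893684 ≈ 0.92419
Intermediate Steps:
q(C) = 1/(2*C)
s(l) = 83/732 (s(l) = (1 - ((½)/6)² - 5/(2*6))/(5 + (½)/6) = (1 - ((½)*(⅙))² - 5/(2*6))/(5 + (½)*(⅙)) = (1 - (1/12)² - 5*1/12)/(5 + 1/12) = (1 - 1*1/144 - 5/12)/(61/12) = 12*(1 - 1/144 - 5/12)/61 = (12/61)*(83/144) = 83/732)
(a + s(28))/(-3467 + 880) = (-2391 + 83/732)/(-3467 + 880) = -1750129/732/(-2587) = -1750129/732*(-1/2587) = 1750129/1893684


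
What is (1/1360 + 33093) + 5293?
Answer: 52204961/1360 ≈ 38386.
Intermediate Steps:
(1/1360 + 33093) + 5293 = 45006481/1360 + 5293 = 52204961/1360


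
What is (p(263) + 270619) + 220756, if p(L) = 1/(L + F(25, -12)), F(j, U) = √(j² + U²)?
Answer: 33610050263/68400 - √769/68400 ≈ 4.9138e+5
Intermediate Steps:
F(j, U) = √(U² + j²)
p(L) = 1/(L + √769) (p(L) = 1/(L + √((-12)² + 25²)) = 1/(L + √(144 + 625)) = 1/(L + √769))
(p(263) + 270619) + 220756 = (1/(263 + √769) + 270619) + 220756 = (270619 + 1/(263 + √769)) + 220756 = 491375 + 1/(263 + √769)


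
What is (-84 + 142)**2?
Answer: 3364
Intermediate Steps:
(-84 + 142)**2 = 58**2 = 3364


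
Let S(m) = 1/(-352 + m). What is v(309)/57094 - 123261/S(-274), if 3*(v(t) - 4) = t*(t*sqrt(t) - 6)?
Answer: 2202726085835/28547 + 31827*sqrt(309)/57094 ≈ 7.7161e+7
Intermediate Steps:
v(t) = 4 + t*(-6 + t**(3/2))/3 (v(t) = 4 + (t*(t*sqrt(t) - 6))/3 = 4 + (t*(t**(3/2) - 6))/3 = 4 + (t*(-6 + t**(3/2)))/3 = 4 + t*(-6 + t**(3/2))/3)
v(309)/57094 - 123261/S(-274) = (4 - 2*309 + 309**(5/2)/3)/57094 - 123261/(1/(-352 - 274)) = (4 - 618 + (95481*sqrt(309))/3)*(1/57094) - 123261/(1/(-626)) = (4 - 618 + 31827*sqrt(309))*(1/57094) - 123261/(-1/626) = (-614 + 31827*sqrt(309))*(1/57094) - 123261*(-626) = (-307/28547 + 31827*sqrt(309)/57094) + 77161386 = 2202726085835/28547 + 31827*sqrt(309)/57094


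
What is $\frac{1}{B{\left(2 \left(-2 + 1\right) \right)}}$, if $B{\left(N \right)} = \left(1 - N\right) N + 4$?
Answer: $- \frac{1}{2} \approx -0.5$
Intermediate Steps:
$B{\left(N \right)} = 4 + N \left(1 - N\right)$ ($B{\left(N \right)} = N \left(1 - N\right) + 4 = 4 + N \left(1 - N\right)$)
$\frac{1}{B{\left(2 \left(-2 + 1\right) \right)}} = \frac{1}{4 + 2 \left(-2 + 1\right) - \left(2 \left(-2 + 1\right)\right)^{2}} = \frac{1}{4 + 2 \left(-1\right) - \left(2 \left(-1\right)\right)^{2}} = \frac{1}{4 - 2 - \left(-2\right)^{2}} = \frac{1}{4 - 2 - 4} = \frac{1}{-2} = - \frac{1}{2}$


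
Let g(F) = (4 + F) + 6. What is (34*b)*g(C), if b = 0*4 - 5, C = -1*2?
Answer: -1360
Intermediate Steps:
C = -2
g(F) = 10 + F
b = -5 (b = 0 - 5 = -5)
(34*b)*g(C) = (34*(-5))*(10 - 2) = -170*8 = -1360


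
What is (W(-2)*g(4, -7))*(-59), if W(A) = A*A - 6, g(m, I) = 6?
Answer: 708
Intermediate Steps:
W(A) = -6 + A² (W(A) = A² - 6 = -6 + A²)
(W(-2)*g(4, -7))*(-59) = ((-6 + (-2)²)*6)*(-59) = ((-6 + 4)*6)*(-59) = -2*6*(-59) = -12*(-59) = 708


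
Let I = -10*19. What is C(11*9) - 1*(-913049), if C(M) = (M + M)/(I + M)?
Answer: 83087261/91 ≈ 9.1305e+5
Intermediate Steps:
I = -190
C(M) = 2*M/(-190 + M) (C(M) = (M + M)/(-190 + M) = (2*M)/(-190 + M) = 2*M/(-190 + M))
C(11*9) - 1*(-913049) = 2*(11*9)/(-190 + 11*9) - 1*(-913049) = 2*99/(-190 + 99) + 913049 = 2*99/(-91) + 913049 = 2*99*(-1/91) + 913049 = -198/91 + 913049 = 83087261/91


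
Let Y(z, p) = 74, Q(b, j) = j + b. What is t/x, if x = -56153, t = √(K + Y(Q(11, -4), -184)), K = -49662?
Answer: -14*I*√253/56153 ≈ -0.0039657*I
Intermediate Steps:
Q(b, j) = b + j
t = 14*I*√253 (t = √(-49662 + 74) = √(-49588) = 14*I*√253 ≈ 222.68*I)
t/x = (14*I*√253)/(-56153) = (14*I*√253)*(-1/56153) = -14*I*√253/56153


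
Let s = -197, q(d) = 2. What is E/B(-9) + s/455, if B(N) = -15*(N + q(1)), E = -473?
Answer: -1348/273 ≈ -4.9377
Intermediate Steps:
B(N) = -30 - 15*N (B(N) = -15*(N + 2) = -15*(2 + N) = -30 - 15*N)
E/B(-9) + s/455 = -473/(-30 - 15*(-9)) - 197/455 = -473/(-30 + 135) - 197*1/455 = -473/105 - 197/455 = -1348/273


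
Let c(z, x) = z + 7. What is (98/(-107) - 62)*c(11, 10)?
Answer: -121176/107 ≈ -1132.5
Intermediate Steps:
c(z, x) = 7 + z
(98/(-107) - 62)*c(11, 10) = (98/(-107) - 62)*(7 + 11) = (98*(-1/107) - 62)*18 = (-98/107 - 62)*18 = -6732/107*18 = -121176/107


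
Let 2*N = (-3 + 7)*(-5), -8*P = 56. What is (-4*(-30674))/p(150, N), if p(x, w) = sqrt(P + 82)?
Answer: 122696*sqrt(3)/15 ≈ 14168.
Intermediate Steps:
P = -7 (P = -1/8*56 = -7)
N = -10 (N = ((-3 + 7)*(-5))/2 = (4*(-5))/2 = (1/2)*(-20) = -10)
p(x, w) = 5*sqrt(3) (p(x, w) = sqrt(-7 + 82) = sqrt(75) = 5*sqrt(3))
(-4*(-30674))/p(150, N) = (-4*(-30674))/((5*sqrt(3))) = 122696*(sqrt(3)/15) = 122696*sqrt(3)/15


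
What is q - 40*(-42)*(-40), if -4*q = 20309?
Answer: -289109/4 ≈ -72277.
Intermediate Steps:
q = -20309/4 (q = -¼*20309 = -20309/4 ≈ -5077.3)
q - 40*(-42)*(-40) = -20309/4 - 40*(-42)*(-40) = -20309/4 - (-1680)*(-40) = -20309/4 - 1*67200 = -20309/4 - 67200 = -289109/4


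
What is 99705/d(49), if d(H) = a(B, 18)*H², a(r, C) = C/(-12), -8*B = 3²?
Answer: -66470/2401 ≈ -27.684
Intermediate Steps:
B = -9/8 (B = -⅛*3² = -⅛*9 = -9/8 ≈ -1.1250)
a(r, C) = -C/12 (a(r, C) = C*(-1/12) = -C/12)
d(H) = -3*H²/2 (d(H) = (-1/12*18)*H² = -3*H²/2)
99705/d(49) = 99705/((-3/2*49²)) = 99705/((-3/2*2401)) = 99705/(-7203/2) = 99705*(-2/7203) = -66470/2401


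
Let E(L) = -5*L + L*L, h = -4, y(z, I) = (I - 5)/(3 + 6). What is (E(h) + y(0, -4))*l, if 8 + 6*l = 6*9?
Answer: 805/3 ≈ 268.33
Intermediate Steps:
y(z, I) = -5/9 + I/9 (y(z, I) = (-5 + I)/9 = (-5 + I)*(1/9) = -5/9 + I/9)
l = 23/3 (l = -4/3 + (6*9)/6 = -4/3 + (1/6)*54 = -4/3 + 9 = 23/3 ≈ 7.6667)
E(L) = L**2 - 5*L (E(L) = -5*L + L**2 = L**2 - 5*L)
(E(h) + y(0, -4))*l = (-4*(-5 - 4) + (-5/9 + (1/9)*(-4)))*(23/3) = (-4*(-9) + (-5/9 - 4/9))*(23/3) = (36 - 1)*(23/3) = 35*(23/3) = 805/3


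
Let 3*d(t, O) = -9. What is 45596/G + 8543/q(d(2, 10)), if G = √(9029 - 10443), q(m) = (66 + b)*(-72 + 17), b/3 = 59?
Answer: -8543/13365 - 22798*I*√1414/707 ≈ -0.63921 - 1212.6*I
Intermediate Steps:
b = 177 (b = 3*59 = 177)
d(t, O) = -3 (d(t, O) = (⅓)*(-9) = -3)
q(m) = -13365 (q(m) = (66 + 177)*(-72 + 17) = 243*(-55) = -13365)
G = I*√1414 (G = √(-1414) = I*√1414 ≈ 37.603*I)
45596/G + 8543/q(d(2, 10)) = 45596/((I*√1414)) + 8543/(-13365) = 45596*(-I*√1414/1414) + 8543*(-1/13365) = -22798*I*√1414/707 - 8543/13365 = -8543/13365 - 22798*I*√1414/707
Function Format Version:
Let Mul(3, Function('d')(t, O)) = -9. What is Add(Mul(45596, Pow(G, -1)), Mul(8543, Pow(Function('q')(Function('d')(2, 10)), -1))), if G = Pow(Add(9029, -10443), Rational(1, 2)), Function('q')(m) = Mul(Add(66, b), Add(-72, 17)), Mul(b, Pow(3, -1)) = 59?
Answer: Add(Rational(-8543, 13365), Mul(Rational(-22798, 707), I, Pow(1414, Rational(1, 2)))) ≈ Add(-0.63921, Mul(-1212.6, I))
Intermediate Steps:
b = 177 (b = Mul(3, 59) = 177)
Function('d')(t, O) = -3 (Function('d')(t, O) = Mul(Rational(1, 3), -9) = -3)
Function('q')(m) = -13365 (Function('q')(m) = Mul(Add(66, 177), Add(-72, 17)) = Mul(243, -55) = -13365)
G = Mul(I, Pow(1414, Rational(1, 2))) (G = Pow(-1414, Rational(1, 2)) = Mul(I, Pow(1414, Rational(1, 2))) ≈ Mul(37.603, I))
Add(Mul(45596, Pow(G, -1)), Mul(8543, Pow(Function('q')(Function('d')(2, 10)), -1))) = Add(Mul(45596, Pow(Mul(I, Pow(1414, Rational(1, 2))), -1)), Mul(8543, Pow(-13365, -1))) = Add(Mul(45596, Mul(Rational(-1, 1414), I, Pow(1414, Rational(1, 2)))), Mul(8543, Rational(-1, 13365))) = Add(Mul(Rational(-22798, 707), I, Pow(1414, Rational(1, 2))), Rational(-8543, 13365)) = Add(Rational(-8543, 13365), Mul(Rational(-22798, 707), I, Pow(1414, Rational(1, 2))))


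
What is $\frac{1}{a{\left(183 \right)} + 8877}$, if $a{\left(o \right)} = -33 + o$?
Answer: $\frac{1}{9027} \approx 0.00011078$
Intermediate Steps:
$\frac{1}{a{\left(183 \right)} + 8877} = \frac{1}{\left(-33 + 183\right) + 8877} = \frac{1}{150 + 8877} = \frac{1}{9027}$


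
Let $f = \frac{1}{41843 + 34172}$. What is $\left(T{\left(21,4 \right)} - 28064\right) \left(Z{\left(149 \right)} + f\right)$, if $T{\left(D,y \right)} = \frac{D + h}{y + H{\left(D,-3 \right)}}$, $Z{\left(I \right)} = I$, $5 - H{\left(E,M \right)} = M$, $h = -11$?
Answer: $- \frac{317850048574}{76015} \approx -4.1814 \cdot 10^{6}$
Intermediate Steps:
$H{\left(E,M \right)} = 5 - M$
$T{\left(D,y \right)} = \frac{-11 + D}{8 + y}$ ($T{\left(D,y \right)} = \frac{D - 11}{y + \left(5 - -3\right)} = \frac{-11 + D}{y + \left(5 + 3\right)} = \frac{-11 + D}{y + 8} = \frac{-11 + D}{8 + y}$)
$f = \frac{1}{76015} \approx 1.3155 \cdot 10^{-5}$
$\left(T{\left(21,4 \right)} - 28064\right) \left(Z{\left(149 \right)} + f\right) = \left(\frac{-11 + 21}{8 + 4} - 28064\right) \left(149 + \frac{1}{76015}\right) = \left(\frac{1}{12} \cdot 10 - 28064\right) \frac{11326236}{76015} = \left(\frac{5}{6} - 28064\right) \frac{11326236}{76015} = \left(- \frac{168379}{6}\right) \frac{11326236}{76015} = - \frac{317850048574}{76015}$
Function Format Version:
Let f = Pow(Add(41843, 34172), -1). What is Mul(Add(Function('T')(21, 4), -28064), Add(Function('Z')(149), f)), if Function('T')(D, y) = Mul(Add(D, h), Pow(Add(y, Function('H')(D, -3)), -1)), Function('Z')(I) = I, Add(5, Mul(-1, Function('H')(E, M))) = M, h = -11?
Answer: Rational(-317850048574, 76015) ≈ -4.1814e+6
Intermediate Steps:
Function('H')(E, M) = Add(5, Mul(-1, M))
Function('T')(D, y) = Mul(Pow(Add(8, y), -1), Add(-11, D)) (Function('T')(D, y) = Mul(Add(D, -11), Pow(Add(y, Add(5, Mul(-1, -3))), -1)) = Mul(Add(-11, D), Pow(Add(y, Add(5, 3)), -1)) = Mul(Add(-11, D), Pow(Add(y, 8), -1)) = Mul(Add(-11, D), Pow(Add(8, y), -1)) = Mul(Pow(Add(8, y), -1), Add(-11, D)))
f = Rational(1, 76015) (f = Pow(76015, -1) = Rational(1, 76015) ≈ 1.3155e-5)
Mul(Add(Function('T')(21, 4), -28064), Add(Function('Z')(149), f)) = Mul(Add(Mul(Pow(Add(8, 4), -1), Add(-11, 21)), -28064), Add(149, Rational(1, 76015))) = Mul(Add(Mul(Pow(12, -1), 10), -28064), Rational(11326236, 76015)) = Mul(Add(Mul(Rational(1, 12), 10), -28064), Rational(11326236, 76015)) = Mul(Add(Rational(5, 6), -28064), Rational(11326236, 76015)) = Mul(Rational(-168379, 6), Rational(11326236, 76015)) = Rational(-317850048574, 76015)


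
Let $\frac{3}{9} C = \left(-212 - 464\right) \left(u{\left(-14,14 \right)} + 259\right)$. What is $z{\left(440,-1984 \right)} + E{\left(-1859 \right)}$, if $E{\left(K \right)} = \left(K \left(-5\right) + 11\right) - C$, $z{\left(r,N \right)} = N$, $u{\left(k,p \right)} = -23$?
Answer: $485930$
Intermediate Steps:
$C = -478608$ ($C = 3 \left(-212 - 464\right) \left(-23 + 259\right) = 3 \left(\left(-676\right) 236\right) = 3 \left(-159536\right) = -478608$)
$E{\left(K \right)} = 478619 - 5 K$ ($E{\left(K \right)} = \left(K \left(-5\right) + 11\right) - -478608 = \left(- 5 K + 11\right) + 478608 = \left(11 - 5 K\right) + 478608 = 478619 - 5 K$)
$z{\left(440,-1984 \right)} + E{\left(-1859 \right)} = -1984 + \left(478619 - -9295\right) = -1984 + \left(478619 + 9295\right) = -1984 + 487914 = 485930$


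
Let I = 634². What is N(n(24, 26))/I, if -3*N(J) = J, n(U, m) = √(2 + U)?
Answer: -√26/1205868 ≈ -4.2285e-6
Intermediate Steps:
N(J) = -J/3
I = 401956
N(n(24, 26))/I = -√(2 + 24)/3/401956 = -√26/3*(1/401956) = -√26/1205868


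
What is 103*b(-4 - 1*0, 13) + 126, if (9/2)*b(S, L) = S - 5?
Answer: -80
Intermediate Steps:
b(S, L) = -10/9 + 2*S/9 (b(S, L) = 2*(S - 5)/9 = 2*(-5 + S)/9 = -10/9 + 2*S/9)
103*b(-4 - 1*0, 13) + 126 = 103*(-10/9 + 2*(-4 - 1*0)/9) + 126 = 103*(-10/9 + 2*(-4 + 0)/9) + 126 = 103*(-10/9 + (2/9)*(-4)) + 126 = 103*(-10/9 - 8/9) + 126 = 103*(-2) + 126 = -206 + 126 = -80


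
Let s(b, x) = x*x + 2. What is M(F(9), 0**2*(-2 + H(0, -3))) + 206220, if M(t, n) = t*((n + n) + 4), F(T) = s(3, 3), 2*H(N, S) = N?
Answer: 206264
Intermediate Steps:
s(b, x) = 2 + x**2 (s(b, x) = x**2 + 2 = 2 + x**2)
H(N, S) = N/2
F(T) = 11 (F(T) = 2 + 3**2 = 2 + 9 = 11)
M(t, n) = t*(4 + 2*n) (M(t, n) = t*(2*n + 4) = t*(4 + 2*n))
M(F(9), 0**2*(-2 + H(0, -3))) + 206220 = 2*11*(2 + 0**2*(-2 + (1/2)*0)) + 206220 = 2*11*(2 + 0*(-2 + 0)) + 206220 = 2*11*(2 + 0*(-2)) + 206220 = 2*11*(2 + 0) + 206220 = 2*11*2 + 206220 = 44 + 206220 = 206264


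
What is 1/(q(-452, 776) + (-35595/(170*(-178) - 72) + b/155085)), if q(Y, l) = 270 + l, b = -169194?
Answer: 1568012740/1640270745429 ≈ 0.00095595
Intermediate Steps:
1/(q(-452, 776) + (-35595/(170*(-178) - 72) + b/155085)) = 1/((270 + 776) + (-35595/(170*(-178) - 72) - 169194/155085)) = 1/(1046 + (-35595/(-30260 - 72) - 169194*1/155085)) = 1/(1046 + (-35595/(-30332) - 56398/51695)) = 1/(1046 + (-35595*(-1/30332) - 56398/51695)) = 1/(1046 + (35595/30332 - 56398/51695)) = 1/(1046 + 129419389/1568012740) = 1/(1640270745429/1568012740) = 1568012740/1640270745429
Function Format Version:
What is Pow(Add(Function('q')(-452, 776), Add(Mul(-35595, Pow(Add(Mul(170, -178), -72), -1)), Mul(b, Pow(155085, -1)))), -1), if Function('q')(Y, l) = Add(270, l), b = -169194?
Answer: Rational(1568012740, 1640270745429) ≈ 0.00095595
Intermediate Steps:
Pow(Add(Function('q')(-452, 776), Add(Mul(-35595, Pow(Add(Mul(170, -178), -72), -1)), Mul(b, Pow(155085, -1)))), -1) = Pow(Add(Add(270, 776), Add(Mul(-35595, Pow(Add(Mul(170, -178), -72), -1)), Mul(-169194, Pow(155085, -1)))), -1) = Pow(Add(1046, Add(Mul(-35595, Pow(Add(-30260, -72), -1)), Mul(-169194, Rational(1, 155085)))), -1) = Pow(Add(1046, Add(Mul(-35595, Pow(-30332, -1)), Rational(-56398, 51695))), -1) = Pow(Add(1046, Add(Mul(-35595, Rational(-1, 30332)), Rational(-56398, 51695))), -1) = Pow(Add(1046, Add(Rational(35595, 30332), Rational(-56398, 51695))), -1) = Pow(Add(1046, Rational(129419389, 1568012740)), -1) = Pow(Rational(1640270745429, 1568012740), -1) = Rational(1568012740, 1640270745429)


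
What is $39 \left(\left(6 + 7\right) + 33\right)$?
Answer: $1794$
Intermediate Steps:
$39 \left(\left(6 + 7\right) + 33\right) = 39 \left(13 + 33\right) = 39 \cdot 46 = 1794$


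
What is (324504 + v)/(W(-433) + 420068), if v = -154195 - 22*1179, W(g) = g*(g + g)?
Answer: 144371/795046 ≈ 0.18159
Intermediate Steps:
W(g) = 2*g² (W(g) = g*(2*g) = 2*g²)
v = -180133 (v = -154195 - 25938 = -180133)
(324504 + v)/(W(-433) + 420068) = (324504 - 180133)/(2*(-433)² + 420068) = 144371/(2*187489 + 420068) = 144371/(374978 + 420068) = 144371/795046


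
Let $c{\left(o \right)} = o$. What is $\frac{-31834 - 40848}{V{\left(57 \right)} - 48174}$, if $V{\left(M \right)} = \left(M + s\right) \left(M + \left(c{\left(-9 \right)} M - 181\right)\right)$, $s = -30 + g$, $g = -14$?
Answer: $\frac{72682}{56455} \approx 1.2874$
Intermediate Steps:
$s = -44$ ($s = -30 - 14 = -44$)
$V{\left(M \right)} = \left(-181 - 8 M\right) \left(-44 + M\right)$ ($V{\left(M \right)} = \left(M - 44\right) \left(M - \left(181 + 9 M\right)\right) = \left(-44 + M\right) \left(M - \left(181 + 9 M\right)\right) = \left(-44 + M\right) \left(-181 - 8 M\right) = \left(-181 - 8 M\right) \left(-44 + M\right)$)
$\frac{-31834 - 40848}{V{\left(57 \right)} - 48174} = \frac{-31834 - 40848}{\left(7964 - 8 \cdot 57^{2} + 171 \cdot 57\right) - 48174} = - \frac{72682}{\left(7964 - 25992 + 9747\right) - 48174} = - \frac{72682}{-8281 - 48174} = - \frac{72682}{-56455} = \left(-72682\right) \left(- \frac{1}{56455}\right) = \frac{72682}{56455}$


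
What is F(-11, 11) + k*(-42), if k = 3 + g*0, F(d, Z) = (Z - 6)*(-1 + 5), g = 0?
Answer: -106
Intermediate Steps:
F(d, Z) = -24 + 4*Z (F(d, Z) = (-6 + Z)*4 = -24 + 4*Z)
k = 3 (k = 3 + 0*0 = 3 + 0 = 3)
F(-11, 11) + k*(-42) = (-24 + 4*11) + 3*(-42) = (-24 + 44) - 126 = 20 - 126 = -106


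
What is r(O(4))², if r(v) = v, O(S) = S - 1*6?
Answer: 4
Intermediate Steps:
O(S) = -6 + S (O(S) = S - 6 = -6 + S)
r(O(4))² = (-6 + 4)² = (-2)² = 4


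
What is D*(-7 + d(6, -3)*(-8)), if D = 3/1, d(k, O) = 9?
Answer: -237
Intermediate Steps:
D = 3 (D = 3*1 = 3)
D*(-7 + d(6, -3)*(-8)) = 3*(-7 + 9*(-8)) = 3*(-7 - 72) = 3*(-79) = -237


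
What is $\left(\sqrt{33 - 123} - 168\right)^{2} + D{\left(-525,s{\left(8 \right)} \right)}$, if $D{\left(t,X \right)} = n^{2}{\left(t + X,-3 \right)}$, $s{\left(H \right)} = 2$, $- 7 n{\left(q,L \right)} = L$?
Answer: $\frac{1378575}{49} - 1008 i \sqrt{10} \approx 28134.0 - 3187.6 i$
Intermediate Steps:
$n{\left(q,L \right)} = - \frac{L}{7}$
$D{\left(t,X \right)} = \frac{9}{49}$ ($D{\left(t,X \right)} = \left(\left(- \frac{1}{7}\right) \left(-3\right)\right)^{2} = \left(\frac{3}{7}\right)^{2} = \frac{9}{49}$)
$\left(\sqrt{33 - 123} - 168\right)^{2} + D{\left(-525,s{\left(8 \right)} \right)} = \left(\sqrt{33 - 123} - 168\right)^{2} + \frac{9}{49} = \left(\sqrt{-90} - 168\right)^{2} + \frac{9}{49} = \left(3 i \sqrt{10} - 168\right)^{2} + \frac{9}{49} = \left(-168 + 3 i \sqrt{10}\right)^{2} + \frac{9}{49} = \frac{9}{49} + \left(-168 + 3 i \sqrt{10}\right)^{2}$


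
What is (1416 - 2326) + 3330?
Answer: 2420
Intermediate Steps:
(1416 - 2326) + 3330 = -910 + 3330 = 2420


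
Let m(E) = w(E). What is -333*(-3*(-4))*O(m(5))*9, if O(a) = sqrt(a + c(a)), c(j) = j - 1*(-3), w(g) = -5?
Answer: -35964*I*sqrt(7) ≈ -95152.0*I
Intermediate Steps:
m(E) = -5
c(j) = 3 + j (c(j) = j + 3 = 3 + j)
O(a) = sqrt(3 + 2*a) (O(a) = sqrt(a + (3 + a)) = sqrt(3 + 2*a))
-333*(-3*(-4))*O(m(5))*9 = -333*(-3*(-4))*sqrt(3 + 2*(-5))*9 = -333*12*sqrt(3 - 10)*9 = -333*12*sqrt(-7)*9 = -333*12*(I*sqrt(7))*9 = -333*12*I*sqrt(7)*9 = -3996*I*sqrt(7)*9 = -35964*I*sqrt(7)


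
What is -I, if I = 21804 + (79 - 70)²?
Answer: -21885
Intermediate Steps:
I = 21885 (I = 21804 + 9² = 21804 + 81 = 21885)
-I = -1*21885 = -21885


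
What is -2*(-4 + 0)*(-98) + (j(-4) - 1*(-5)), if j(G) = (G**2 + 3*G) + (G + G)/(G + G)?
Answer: -774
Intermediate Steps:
j(G) = 1 + G**2 + 3*G (j(G) = (G**2 + 3*G) + (2*G)/((2*G)) = (G**2 + 3*G) + (2*G)*(1/(2*G)) = (G**2 + 3*G) + 1 = 1 + G**2 + 3*G)
-2*(-4 + 0)*(-98) + (j(-4) - 1*(-5)) = -2*(-4 + 0)*(-98) + ((1 + (-4)**2 + 3*(-4)) - 1*(-5)) = -2*(-4)*(-98) + ((1 + 16 - 12) + 5) = 8*(-98) + (5 + 5) = -784 + 10 = -774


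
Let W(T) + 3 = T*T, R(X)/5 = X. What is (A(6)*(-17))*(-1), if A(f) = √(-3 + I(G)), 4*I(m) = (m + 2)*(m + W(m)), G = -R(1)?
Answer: 51*I*√7/2 ≈ 67.467*I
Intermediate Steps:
R(X) = 5*X
W(T) = -3 + T² (W(T) = -3 + T*T = -3 + T²)
G = -5 ≈ -5.0000
I(m) = (2 + m)*(-3 + m + m²)/4 (I(m) = ((m + 2)*(m + (-3 + m²)))/4 = ((2 + m)*(-3 + m + m²))/4 = (2 + m)*(-3 + m + m²)/4)
A(f) = 3*I*√7/2 (A(f) = √(-3 + (-3/2 - ¼*(-5) + (¼)*(-5)³ + (¾)*(-5)²)) = √(-3 + (-3/2 + 5/4 + (¼)*(-125) + (¾)*25)) = √(-3 + (-3/2 + 5/4 - 125/4 + 75/4)) = √(-3 - 51/4) = √(-63/4) = 3*I*√7/2)
(A(6)*(-17))*(-1) = ((3*I*√7/2)*(-17))*(-1) = -51*I*√7/2*(-1) = 51*I*√7/2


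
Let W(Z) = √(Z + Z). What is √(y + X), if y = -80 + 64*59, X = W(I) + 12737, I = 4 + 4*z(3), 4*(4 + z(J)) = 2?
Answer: √(16433 + 2*I*√5) ≈ 128.19 + 0.017*I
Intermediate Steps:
z(J) = -7/2 (z(J) = -4 + (¼)*2 = -4 + ½ = -7/2)
I = -10 (I = 4 + 4*(-7/2) = 4 - 14 = -10)
W(Z) = √2*√Z (W(Z) = √(2*Z) = √2*√Z)
X = 12737 + 2*I*√5 (X = √2*√(-10) + 12737 = √2*(I*√10) + 12737 = 2*I*√5 + 12737 = 12737 + 2*I*√5 ≈ 12737.0 + 4.4721*I)
y = 3696 (y = -80 + 3776 = 3696)
√(y + X) = √(3696 + (12737 + 2*I*√5)) = √(16433 + 2*I*√5)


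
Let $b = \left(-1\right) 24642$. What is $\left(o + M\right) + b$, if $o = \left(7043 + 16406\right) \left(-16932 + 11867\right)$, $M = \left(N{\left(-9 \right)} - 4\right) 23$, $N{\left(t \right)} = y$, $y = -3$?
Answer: $-118793988$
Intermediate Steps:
$N{\left(t \right)} = -3$
$b = -24642$
$M = -161$ ($M = \left(-3 - 4\right) 23 = \left(-7\right) 23 = -161$)
$o = -118769185$ ($o = 23449 \left(-5065\right) = -118769185$)
$\left(o + M\right) + b = \left(-118769185 - 161\right) - 24642 = -118769346 - 24642 = -118793988$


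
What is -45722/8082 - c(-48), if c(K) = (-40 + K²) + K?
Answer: -8977717/4041 ≈ -2221.7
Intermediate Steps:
c(K) = -40 + K + K²
-45722/8082 - c(-48) = -45722/8082 - (-40 - 48 + (-48)²) = -45722*1/8082 - (-40 - 48 + 2304) = -22861/4041 - 1*2216 = -22861/4041 - 2216 = -8977717/4041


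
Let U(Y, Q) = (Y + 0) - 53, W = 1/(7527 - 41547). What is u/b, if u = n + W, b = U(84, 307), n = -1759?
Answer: -59841181/1054620 ≈ -56.742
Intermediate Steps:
W = -1/34020 (W = 1/(-34020) = -1/34020 ≈ -2.9394e-5)
U(Y, Q) = -53 + Y (U(Y, Q) = Y - 53 = -53 + Y)
b = 31 (b = -53 + 84 = 31)
u = -59841181/34020 (u = -1759 - 1/34020 = -59841181/34020 ≈ -1759.0)
u/b = -59841181/34020/31 = -59841181/34020*1/31 = -59841181/1054620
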